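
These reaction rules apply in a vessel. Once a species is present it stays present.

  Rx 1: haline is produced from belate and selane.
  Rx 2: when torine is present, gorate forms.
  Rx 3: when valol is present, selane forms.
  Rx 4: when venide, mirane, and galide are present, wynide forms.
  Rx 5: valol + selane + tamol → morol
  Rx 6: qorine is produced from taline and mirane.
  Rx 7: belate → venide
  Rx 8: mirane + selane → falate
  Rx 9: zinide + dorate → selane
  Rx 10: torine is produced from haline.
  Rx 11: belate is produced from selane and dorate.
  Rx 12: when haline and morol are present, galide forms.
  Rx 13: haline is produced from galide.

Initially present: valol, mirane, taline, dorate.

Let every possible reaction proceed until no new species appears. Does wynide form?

wynide would need venide, mirane, and galide (Rx 4), but galide never forms.

No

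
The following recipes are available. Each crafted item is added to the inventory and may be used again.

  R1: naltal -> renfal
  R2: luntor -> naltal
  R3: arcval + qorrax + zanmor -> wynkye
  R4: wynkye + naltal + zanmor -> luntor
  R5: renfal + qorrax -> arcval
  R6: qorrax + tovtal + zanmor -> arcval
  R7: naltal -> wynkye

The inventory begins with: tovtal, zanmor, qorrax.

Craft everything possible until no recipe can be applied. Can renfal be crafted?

No

renfal would need naltal (R1), but naltal is never obtained.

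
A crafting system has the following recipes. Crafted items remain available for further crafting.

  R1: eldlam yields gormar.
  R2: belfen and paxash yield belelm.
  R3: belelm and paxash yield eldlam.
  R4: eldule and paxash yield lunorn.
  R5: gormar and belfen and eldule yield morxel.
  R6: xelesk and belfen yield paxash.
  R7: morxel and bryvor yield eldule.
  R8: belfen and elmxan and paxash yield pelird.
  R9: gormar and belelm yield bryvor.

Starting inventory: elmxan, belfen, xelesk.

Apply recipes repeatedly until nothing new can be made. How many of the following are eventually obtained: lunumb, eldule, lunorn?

0

No rule produces lunumb, and it is not given.
eldule would need morxel and bryvor (R7), but morxel is never obtained.
lunorn would need eldule and paxash (R4), but eldule is never obtained.
None of the 3 are reached.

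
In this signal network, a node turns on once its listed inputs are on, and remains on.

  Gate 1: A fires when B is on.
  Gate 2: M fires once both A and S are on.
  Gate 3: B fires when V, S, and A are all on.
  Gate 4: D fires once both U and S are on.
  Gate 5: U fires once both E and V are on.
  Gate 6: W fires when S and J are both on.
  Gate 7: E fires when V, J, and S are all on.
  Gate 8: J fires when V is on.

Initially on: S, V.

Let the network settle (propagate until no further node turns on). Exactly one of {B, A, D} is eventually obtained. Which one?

D

Gate 8: V on → J on.
V, J, and S are on, so E fires (Gate 7).
Gate 5: E and V on → U on.
U and S are on, so D fires (Gate 4).
B would need V, S, and A (Gate 3), but A never turns on. A would need B (Gate 1), but B never turns on.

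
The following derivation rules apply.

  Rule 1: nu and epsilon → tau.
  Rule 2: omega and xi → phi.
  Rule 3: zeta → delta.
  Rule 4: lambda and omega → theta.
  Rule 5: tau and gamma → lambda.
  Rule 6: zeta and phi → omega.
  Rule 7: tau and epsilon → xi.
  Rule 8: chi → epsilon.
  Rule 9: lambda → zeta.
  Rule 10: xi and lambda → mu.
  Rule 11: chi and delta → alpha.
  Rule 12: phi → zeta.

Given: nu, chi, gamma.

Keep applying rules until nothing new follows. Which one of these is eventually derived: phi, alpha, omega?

alpha

chi holds, so epsilon follows (Rule 8).
From nu and epsilon, Rule 1 gives tau.
From tau and gamma, Rule 5 gives lambda.
lambda holds, so zeta follows (Rule 9).
zeta holds, so delta follows (Rule 3).
chi and delta hold, so alpha follows (Rule 11).
omega would need zeta and phi (Rule 6), but phi is never established. phi would need omega and xi (Rule 2), but omega is never established.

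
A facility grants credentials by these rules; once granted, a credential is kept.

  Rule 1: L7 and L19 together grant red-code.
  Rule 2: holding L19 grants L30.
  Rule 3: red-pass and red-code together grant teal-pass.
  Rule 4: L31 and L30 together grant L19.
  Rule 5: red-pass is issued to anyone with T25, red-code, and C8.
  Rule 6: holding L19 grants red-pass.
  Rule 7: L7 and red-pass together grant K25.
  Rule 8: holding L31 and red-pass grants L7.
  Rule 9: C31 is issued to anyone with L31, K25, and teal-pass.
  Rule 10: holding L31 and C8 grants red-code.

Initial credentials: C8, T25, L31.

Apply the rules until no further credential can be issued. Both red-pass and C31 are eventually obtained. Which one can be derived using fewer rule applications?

red-pass: Holding L31 and C8 grants red-code (Rule 10). Holding T25, red-code, and C8 grants red-pass (Rule 5). [2 rule applications]
C31: Holding L31 and C8 grants red-code (Rule 10). Holding T25, red-code, and C8 grants red-pass (Rule 5). Holding red-pass and red-code grants teal-pass (Rule 3). Holding L31 and red-pass grants L7 (Rule 8). Holding L7 and red-pass grants K25 (Rule 7). Holding L31, K25, and teal-pass grants C31 (Rule 9). [6 rule applications]
red-pass needs fewer.

red-pass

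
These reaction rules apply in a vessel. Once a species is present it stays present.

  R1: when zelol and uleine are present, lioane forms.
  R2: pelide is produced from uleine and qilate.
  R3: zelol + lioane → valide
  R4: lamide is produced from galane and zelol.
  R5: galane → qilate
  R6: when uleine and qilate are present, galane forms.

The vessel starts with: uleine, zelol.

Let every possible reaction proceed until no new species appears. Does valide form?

zelol and uleine present → lioane forms (R1).
zelol and lioane present → valide forms (R3).

Yes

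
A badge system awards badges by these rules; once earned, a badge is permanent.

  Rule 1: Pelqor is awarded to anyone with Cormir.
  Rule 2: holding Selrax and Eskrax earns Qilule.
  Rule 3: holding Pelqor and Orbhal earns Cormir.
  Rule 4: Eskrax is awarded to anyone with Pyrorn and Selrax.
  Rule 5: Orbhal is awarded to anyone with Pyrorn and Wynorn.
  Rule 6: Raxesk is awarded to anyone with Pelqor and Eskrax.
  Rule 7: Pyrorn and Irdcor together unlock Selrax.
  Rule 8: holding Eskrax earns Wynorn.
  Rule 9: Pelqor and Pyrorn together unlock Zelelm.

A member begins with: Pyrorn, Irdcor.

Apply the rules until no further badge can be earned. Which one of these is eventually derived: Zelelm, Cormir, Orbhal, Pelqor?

With Pyrorn and Irdcor, Selrax is earned (Rule 7).
With Pyrorn and Selrax, Eskrax is earned (Rule 4).
With Eskrax, Wynorn is earned (Rule 8).
With Pyrorn and Wynorn, Orbhal is earned (Rule 5).
Cormir would need Pelqor and Orbhal (Rule 3), but Pelqor is never earned. Pelqor would need Cormir (Rule 1), but Cormir is never earned. Zelelm would need Pelqor and Pyrorn (Rule 9), but Pelqor is never earned.

Orbhal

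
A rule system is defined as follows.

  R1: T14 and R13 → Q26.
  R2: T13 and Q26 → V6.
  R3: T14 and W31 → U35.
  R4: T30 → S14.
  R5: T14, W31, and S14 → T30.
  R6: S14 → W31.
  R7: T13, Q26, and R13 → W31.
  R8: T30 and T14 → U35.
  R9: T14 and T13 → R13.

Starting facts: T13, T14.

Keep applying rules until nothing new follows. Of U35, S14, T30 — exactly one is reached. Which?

U35

T14 and T13 hold, so R13 follows (R9).
T14 and R13 hold, so Q26 follows (R1).
T13, Q26, and R13 hold, so W31 follows (R7).
From T14 and W31, R3 gives U35.
T30 would need T14, W31, and S14 (R5), but S14 is never established. S14 would need T30 (R4), but T30 is never established.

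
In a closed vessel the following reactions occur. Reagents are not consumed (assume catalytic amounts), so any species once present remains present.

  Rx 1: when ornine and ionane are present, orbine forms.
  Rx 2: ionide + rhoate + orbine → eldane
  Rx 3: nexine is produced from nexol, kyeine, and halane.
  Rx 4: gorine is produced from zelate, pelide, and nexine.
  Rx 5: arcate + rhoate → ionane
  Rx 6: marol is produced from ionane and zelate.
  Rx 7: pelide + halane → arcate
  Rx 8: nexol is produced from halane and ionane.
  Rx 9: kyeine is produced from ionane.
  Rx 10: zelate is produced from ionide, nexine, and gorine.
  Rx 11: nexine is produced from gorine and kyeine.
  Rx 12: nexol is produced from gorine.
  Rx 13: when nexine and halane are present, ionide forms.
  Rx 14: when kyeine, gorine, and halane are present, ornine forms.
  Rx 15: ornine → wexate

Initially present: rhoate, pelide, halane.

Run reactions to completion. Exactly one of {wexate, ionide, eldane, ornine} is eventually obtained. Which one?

ionide

pelide and halane present → arcate forms (Rx 7).
arcate and rhoate present → ionane forms (Rx 5).
halane and ionane present → nexol forms (Rx 8).
ionane present → kyeine forms (Rx 9).
nexol, kyeine, and halane present → nexine forms (Rx 3).
nexine and halane present → ionide forms (Rx 13).
wexate would need ornine (Rx 15), but ornine never forms. ornine would need kyeine, gorine, and halane (Rx 14), but gorine never forms. eldane would need ionide, rhoate, and orbine (Rx 2), but orbine never forms.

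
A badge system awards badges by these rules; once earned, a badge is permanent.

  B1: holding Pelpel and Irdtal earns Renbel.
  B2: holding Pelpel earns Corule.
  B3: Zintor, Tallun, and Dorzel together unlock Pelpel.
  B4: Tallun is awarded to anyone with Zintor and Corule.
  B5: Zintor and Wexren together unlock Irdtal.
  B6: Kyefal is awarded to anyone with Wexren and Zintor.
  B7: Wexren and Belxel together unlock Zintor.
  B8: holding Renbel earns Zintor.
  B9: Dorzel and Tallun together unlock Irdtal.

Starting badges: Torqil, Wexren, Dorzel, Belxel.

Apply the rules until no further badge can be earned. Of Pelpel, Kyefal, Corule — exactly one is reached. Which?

With Wexren and Belxel, Zintor is earned (B7).
With Wexren and Zintor, Kyefal is earned (B6).
Pelpel would need Zintor, Tallun, and Dorzel (B3), but Tallun is never earned. Corule would need Pelpel (B2), but Pelpel is never earned.

Kyefal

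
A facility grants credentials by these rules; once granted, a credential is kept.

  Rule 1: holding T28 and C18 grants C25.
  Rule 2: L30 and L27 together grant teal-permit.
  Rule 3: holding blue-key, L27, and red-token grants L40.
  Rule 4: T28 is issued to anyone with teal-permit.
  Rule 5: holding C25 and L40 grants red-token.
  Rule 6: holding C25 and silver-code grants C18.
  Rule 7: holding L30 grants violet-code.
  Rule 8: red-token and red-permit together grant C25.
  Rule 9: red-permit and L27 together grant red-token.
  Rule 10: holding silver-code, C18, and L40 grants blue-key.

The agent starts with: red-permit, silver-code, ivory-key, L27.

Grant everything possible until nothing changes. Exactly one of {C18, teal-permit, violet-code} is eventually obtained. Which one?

Holding red-permit and L27 grants red-token (Rule 9).
Holding red-token and red-permit grants C25 (Rule 8).
Holding C25 and silver-code grants C18 (Rule 6).
teal-permit would need L30 and L27 (Rule 2), but L30 is never granted. violet-code would need L30 (Rule 7), but L30 is never granted.

C18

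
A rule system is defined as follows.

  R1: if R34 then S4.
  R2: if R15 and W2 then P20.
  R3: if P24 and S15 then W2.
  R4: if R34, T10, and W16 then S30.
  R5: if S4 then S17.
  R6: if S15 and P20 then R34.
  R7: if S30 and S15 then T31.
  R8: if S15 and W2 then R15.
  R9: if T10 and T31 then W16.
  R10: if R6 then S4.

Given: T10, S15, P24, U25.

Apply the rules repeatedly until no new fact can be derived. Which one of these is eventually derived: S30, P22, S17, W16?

S17

From P24 and S15, R3 gives W2.
S15 and W2 hold, so R15 follows (R8).
From R15 and W2, R2 gives P20.
S15 and P20 hold, so R34 follows (R6).
From R34, R1 gives S4.
S4 holds, so S17 follows (R5).
S30 would need R34, T10, and W16 (R4), but W16 is never established. W16 would need T10 and T31 (R9), but T31 is never established. No rule produces P22, and it is not given.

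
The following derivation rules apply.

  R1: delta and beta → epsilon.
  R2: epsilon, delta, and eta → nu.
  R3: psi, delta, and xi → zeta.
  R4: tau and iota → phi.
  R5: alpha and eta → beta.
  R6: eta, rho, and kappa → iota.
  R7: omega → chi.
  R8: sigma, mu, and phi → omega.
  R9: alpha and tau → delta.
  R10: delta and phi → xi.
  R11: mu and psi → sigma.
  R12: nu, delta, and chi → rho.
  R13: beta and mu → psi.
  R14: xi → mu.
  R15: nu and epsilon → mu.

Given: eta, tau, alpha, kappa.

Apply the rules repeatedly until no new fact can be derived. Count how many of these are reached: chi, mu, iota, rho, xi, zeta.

From alpha and tau, R9 gives delta.
alpha and eta hold, so beta follows (R5).
delta and beta hold, so epsilon follows (R1).
From epsilon, delta, and eta, R2 gives nu.
From nu and epsilon, R15 gives mu.
chi would need omega (R7), but omega is never established.
mu: reached.
iota would need eta, rho, and kappa (R6), but rho is never established.
rho would need nu, delta, and chi (R12), but chi is never established.
xi would need delta and phi (R10), but phi is never established.
zeta would need psi, delta, and xi (R3), but xi is never established.
Reached: mu — 1 of the 6.

1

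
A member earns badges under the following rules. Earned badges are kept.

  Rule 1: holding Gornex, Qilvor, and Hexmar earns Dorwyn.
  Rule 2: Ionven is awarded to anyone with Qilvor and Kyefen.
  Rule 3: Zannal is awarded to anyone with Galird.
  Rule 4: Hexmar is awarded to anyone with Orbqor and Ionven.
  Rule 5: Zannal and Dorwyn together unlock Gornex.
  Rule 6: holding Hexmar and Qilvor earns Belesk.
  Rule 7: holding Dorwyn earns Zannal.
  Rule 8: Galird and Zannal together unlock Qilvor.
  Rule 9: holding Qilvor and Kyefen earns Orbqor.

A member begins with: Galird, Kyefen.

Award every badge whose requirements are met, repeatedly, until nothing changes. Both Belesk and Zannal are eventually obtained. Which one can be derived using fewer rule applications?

Zannal: With Galird, Zannal is earned (Rule 3). [1 rule application]
Belesk: With Galird, Zannal is earned (Rule 3). With Galird and Zannal, Qilvor is earned (Rule 8). With Qilvor and Kyefen, Ionven is earned (Rule 2). With Qilvor and Kyefen, Orbqor is earned (Rule 9). With Orbqor and Ionven, Hexmar is earned (Rule 4). With Hexmar and Qilvor, Belesk is earned (Rule 6). [6 rule applications]
Zannal needs fewer.

Zannal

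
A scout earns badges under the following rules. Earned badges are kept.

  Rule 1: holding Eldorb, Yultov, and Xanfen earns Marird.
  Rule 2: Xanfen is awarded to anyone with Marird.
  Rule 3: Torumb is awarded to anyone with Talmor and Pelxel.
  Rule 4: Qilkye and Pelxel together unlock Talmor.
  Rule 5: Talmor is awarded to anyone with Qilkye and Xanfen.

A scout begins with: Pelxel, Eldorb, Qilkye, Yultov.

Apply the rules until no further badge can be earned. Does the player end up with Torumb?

Yes

With Qilkye and Pelxel, Talmor is earned (Rule 4).
With Talmor and Pelxel, Torumb is earned (Rule 3).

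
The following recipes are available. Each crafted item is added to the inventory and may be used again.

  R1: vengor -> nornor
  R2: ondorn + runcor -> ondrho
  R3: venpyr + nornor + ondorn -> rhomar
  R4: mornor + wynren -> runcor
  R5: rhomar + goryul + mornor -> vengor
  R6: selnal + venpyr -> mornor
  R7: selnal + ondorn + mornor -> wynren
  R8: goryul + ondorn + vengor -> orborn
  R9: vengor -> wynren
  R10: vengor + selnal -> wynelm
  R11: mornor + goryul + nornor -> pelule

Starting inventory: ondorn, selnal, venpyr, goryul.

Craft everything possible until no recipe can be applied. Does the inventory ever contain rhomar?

No

rhomar would need venpyr, nornor, and ondorn (R3), but nornor is never obtained.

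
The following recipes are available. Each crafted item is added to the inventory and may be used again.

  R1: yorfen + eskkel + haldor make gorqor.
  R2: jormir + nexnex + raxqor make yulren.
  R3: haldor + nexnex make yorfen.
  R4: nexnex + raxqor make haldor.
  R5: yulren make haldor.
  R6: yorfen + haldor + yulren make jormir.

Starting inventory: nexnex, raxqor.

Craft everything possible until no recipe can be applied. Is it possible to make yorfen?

Using R4, nexnex and raxqor make haldor.
Using R3, haldor and nexnex make yorfen.

Yes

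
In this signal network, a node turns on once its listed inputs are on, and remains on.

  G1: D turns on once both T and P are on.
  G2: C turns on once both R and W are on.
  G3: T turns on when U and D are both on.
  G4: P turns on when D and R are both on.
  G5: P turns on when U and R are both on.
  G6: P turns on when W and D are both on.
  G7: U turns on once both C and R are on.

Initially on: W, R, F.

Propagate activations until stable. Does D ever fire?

D would need T and P (G1), but T never turns on.

No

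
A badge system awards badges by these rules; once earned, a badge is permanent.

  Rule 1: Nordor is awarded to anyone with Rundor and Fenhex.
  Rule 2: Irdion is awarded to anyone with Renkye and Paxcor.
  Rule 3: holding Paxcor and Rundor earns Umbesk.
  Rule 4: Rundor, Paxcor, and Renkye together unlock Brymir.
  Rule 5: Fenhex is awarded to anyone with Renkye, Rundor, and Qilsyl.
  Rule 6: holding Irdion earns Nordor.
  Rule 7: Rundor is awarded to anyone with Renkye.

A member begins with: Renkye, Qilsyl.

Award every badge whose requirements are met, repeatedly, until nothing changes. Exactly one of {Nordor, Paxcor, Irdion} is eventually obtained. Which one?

Nordor

With Renkye, Rundor is earned (Rule 7).
With Renkye, Rundor, and Qilsyl, Fenhex is earned (Rule 5).
With Rundor and Fenhex, Nordor is earned (Rule 1).
Irdion would need Renkye and Paxcor (Rule 2), but Paxcor is never earned. No rule produces Paxcor, and it is not given.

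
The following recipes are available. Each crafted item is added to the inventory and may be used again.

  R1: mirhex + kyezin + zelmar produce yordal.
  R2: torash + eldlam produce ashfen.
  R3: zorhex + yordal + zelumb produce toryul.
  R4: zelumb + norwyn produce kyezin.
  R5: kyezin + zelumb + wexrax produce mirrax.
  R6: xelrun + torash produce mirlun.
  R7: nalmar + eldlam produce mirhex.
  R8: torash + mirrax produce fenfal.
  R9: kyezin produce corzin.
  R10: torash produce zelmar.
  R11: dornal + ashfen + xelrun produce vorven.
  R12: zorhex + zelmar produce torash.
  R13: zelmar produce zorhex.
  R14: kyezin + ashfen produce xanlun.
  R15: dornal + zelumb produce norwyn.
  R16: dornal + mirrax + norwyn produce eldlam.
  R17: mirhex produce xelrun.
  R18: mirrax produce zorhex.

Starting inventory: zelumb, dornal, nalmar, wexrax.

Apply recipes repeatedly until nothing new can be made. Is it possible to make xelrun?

Yes

dornal + zelumb → norwyn (R15).
zelumb + norwyn → kyezin (R4).
kyezin + zelumb + wexrax → mirrax (R5).
dornal + mirrax + norwyn → eldlam (R16).
Using R7, nalmar and eldlam make mirhex.
mirhex → xelrun (R17).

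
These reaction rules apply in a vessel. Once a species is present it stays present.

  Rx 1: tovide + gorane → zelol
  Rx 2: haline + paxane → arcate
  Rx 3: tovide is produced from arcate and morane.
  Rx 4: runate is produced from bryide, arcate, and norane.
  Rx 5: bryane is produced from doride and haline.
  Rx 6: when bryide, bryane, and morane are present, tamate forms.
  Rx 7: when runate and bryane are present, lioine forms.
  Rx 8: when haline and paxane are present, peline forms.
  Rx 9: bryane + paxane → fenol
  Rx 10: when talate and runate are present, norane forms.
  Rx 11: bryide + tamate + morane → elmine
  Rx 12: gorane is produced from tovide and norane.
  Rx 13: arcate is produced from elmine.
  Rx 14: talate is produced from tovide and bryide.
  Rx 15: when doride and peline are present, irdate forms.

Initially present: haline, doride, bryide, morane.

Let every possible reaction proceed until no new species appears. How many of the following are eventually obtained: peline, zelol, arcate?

1

doride and haline present → bryane forms (Rx 5).
bryide, bryane, and morane present → tamate forms (Rx 6).
bryide, tamate, and morane present → elmine forms (Rx 11).
elmine present → arcate forms (Rx 13).
peline would need haline and paxane (Rx 8), but paxane never forms.
zelol would need tovide and gorane (Rx 1), but gorane never forms.
arcate: reached.
Reached: arcate — 1 of the 3.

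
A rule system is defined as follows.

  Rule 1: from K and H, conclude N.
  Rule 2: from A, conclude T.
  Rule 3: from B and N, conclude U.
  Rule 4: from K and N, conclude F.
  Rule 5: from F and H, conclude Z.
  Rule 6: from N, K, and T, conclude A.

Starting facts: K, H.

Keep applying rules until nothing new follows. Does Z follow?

K and H hold, so N follows (Rule 1).
From K and N, Rule 4 gives F.
From F and H, Rule 5 gives Z.

Yes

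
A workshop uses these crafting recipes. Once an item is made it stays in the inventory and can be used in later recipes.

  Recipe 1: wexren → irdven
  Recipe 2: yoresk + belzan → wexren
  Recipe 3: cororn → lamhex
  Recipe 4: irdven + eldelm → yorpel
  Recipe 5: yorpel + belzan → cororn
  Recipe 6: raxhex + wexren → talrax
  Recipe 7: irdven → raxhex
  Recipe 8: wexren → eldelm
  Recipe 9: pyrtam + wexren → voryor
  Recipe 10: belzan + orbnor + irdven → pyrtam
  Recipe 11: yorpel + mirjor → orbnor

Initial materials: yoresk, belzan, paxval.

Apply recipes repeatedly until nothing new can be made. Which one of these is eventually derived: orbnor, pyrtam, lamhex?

Using Recipe 2, yoresk and belzan make wexren.
Using Recipe 8, wexren makes eldelm.
Using Recipe 1, wexren makes irdven.
Using Recipe 4, irdven and eldelm make yorpel.
yorpel + belzan → cororn (Recipe 5).
Using Recipe 3, cororn makes lamhex.
orbnor would need yorpel and mirjor (Recipe 11), but mirjor is never obtained. pyrtam would need belzan, orbnor, and irdven (Recipe 10), but orbnor is never obtained.

lamhex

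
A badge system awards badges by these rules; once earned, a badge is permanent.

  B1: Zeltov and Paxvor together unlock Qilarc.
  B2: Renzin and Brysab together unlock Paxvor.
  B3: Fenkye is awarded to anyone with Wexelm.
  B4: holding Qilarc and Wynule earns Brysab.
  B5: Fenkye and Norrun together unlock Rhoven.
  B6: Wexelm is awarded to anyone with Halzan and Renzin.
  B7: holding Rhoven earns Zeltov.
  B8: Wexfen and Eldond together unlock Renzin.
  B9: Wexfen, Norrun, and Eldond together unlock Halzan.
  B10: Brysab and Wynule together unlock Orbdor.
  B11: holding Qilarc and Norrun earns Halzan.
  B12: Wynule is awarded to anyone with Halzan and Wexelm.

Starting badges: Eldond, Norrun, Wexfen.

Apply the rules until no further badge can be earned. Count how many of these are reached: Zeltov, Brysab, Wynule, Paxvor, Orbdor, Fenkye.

With Wexfen and Eldond, Renzin is earned (B8).
With Wexfen, Norrun, and Eldond, Halzan is earned (B9).
With Halzan and Renzin, Wexelm is earned (B6).
With Halzan and Wexelm, Wynule is earned (B12).
With Wexelm, Fenkye is earned (B3).
With Fenkye and Norrun, Rhoven is earned (B5).
With Rhoven, Zeltov is earned (B7).
Zeltov: reached.
Brysab would need Qilarc and Wynule (B4), but Qilarc is never earned.
Wynule: reached.
Paxvor would need Renzin and Brysab (B2), but Brysab is never earned.
Orbdor would need Brysab and Wynule (B10), but Brysab is never earned.
Fenkye: reached.
Reached: Zeltov, Wynule, and Fenkye — 3 of the 6.

3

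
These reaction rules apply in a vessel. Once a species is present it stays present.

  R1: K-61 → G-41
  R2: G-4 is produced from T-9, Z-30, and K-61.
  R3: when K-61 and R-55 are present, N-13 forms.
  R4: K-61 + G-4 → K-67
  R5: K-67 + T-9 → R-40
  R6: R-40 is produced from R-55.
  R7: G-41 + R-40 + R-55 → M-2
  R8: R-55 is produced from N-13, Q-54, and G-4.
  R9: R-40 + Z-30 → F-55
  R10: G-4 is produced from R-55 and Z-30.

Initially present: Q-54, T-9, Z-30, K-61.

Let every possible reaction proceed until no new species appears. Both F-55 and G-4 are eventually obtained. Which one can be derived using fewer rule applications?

G-4

G-4: T-9, Z-30, and K-61 present → G-4 forms (R2). [1 rule application]
F-55: T-9, Z-30, and K-61 present → G-4 forms (R2). K-61 and G-4 present → K-67 forms (R4). K-67 and T-9 present → R-40 forms (R5). R-40 and Z-30 present → F-55 forms (R9). [4 rule applications]
G-4 needs fewer.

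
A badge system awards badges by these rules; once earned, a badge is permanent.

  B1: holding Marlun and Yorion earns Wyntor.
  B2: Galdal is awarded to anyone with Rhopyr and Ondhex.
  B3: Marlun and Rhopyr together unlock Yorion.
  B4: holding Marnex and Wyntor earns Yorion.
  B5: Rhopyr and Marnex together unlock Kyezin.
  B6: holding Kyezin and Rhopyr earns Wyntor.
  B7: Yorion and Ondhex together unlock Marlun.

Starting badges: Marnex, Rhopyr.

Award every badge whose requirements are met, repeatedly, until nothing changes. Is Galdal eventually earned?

No

Galdal would need Rhopyr and Ondhex (B2), but Ondhex is never earned.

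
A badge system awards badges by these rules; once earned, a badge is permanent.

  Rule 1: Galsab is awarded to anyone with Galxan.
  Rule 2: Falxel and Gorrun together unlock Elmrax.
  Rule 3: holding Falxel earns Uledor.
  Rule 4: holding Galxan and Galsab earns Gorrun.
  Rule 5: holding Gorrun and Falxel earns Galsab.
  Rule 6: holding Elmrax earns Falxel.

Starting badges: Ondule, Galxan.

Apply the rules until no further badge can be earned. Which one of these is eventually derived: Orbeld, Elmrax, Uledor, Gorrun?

With Galxan, Galsab is earned (Rule 1).
With Galxan and Galsab, Gorrun is earned (Rule 4).
Uledor would need Falxel (Rule 3), but Falxel is never earned. Elmrax would need Falxel and Gorrun (Rule 2), but Falxel is never earned. No rule produces Orbeld, and it is not given.

Gorrun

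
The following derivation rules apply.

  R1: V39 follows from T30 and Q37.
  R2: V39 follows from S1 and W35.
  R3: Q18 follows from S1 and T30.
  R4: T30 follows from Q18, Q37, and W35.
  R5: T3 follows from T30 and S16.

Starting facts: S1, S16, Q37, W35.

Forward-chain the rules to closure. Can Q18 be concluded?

Q18 would need S1 and T30 (R3), but T30 is never established.

No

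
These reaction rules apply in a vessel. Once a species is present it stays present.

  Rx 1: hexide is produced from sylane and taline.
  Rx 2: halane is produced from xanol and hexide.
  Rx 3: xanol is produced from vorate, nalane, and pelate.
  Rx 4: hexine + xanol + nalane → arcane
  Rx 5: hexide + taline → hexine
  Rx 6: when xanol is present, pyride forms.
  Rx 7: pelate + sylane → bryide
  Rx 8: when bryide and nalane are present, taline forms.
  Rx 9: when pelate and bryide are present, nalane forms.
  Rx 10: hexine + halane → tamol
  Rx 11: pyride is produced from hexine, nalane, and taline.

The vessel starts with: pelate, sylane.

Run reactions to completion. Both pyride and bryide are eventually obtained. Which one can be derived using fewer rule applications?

bryide

bryide: pelate and sylane present → bryide forms (Rx 7). [1 rule application]
pyride: pelate and sylane present → bryide forms (Rx 7). pelate and bryide present → nalane forms (Rx 9). bryide and nalane present → taline forms (Rx 8). sylane and taline present → hexide forms (Rx 1). hexide and taline present → hexine forms (Rx 5). hexine, nalane, and taline present → pyride forms (Rx 11). [6 rule applications]
bryide needs fewer.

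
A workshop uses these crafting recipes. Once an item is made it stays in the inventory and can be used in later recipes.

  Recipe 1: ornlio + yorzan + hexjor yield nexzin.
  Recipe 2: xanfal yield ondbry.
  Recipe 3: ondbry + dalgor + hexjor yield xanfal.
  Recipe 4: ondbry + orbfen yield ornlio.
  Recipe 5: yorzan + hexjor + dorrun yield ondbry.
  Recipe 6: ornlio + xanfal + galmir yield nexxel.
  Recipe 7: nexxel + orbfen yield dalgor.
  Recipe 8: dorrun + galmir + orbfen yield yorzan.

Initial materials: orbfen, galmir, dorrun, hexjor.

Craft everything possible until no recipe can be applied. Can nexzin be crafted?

Using Recipe 8, dorrun, galmir, and orbfen make yorzan.
yorzan + hexjor + dorrun → ondbry (Recipe 5).
Using Recipe 4, ondbry and orbfen make ornlio.
Using Recipe 1, ornlio, yorzan, and hexjor make nexzin.

Yes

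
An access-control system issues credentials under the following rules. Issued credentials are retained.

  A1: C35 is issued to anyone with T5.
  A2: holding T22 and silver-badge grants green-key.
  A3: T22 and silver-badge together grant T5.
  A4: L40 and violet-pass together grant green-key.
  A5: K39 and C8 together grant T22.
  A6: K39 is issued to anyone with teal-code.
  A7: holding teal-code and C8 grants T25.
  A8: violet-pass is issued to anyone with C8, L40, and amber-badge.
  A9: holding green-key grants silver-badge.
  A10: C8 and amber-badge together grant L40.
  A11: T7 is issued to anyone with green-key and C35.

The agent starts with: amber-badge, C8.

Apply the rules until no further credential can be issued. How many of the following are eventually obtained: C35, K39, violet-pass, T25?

Holding C8 and amber-badge grants L40 (A10).
Holding C8, L40, and amber-badge grants violet-pass (A8).
C35 would need T5 (A1), but T5 is never granted.
K39 would need teal-code (A6), but teal-code is never granted.
violet-pass: reached.
T25 would need teal-code and C8 (A7), but teal-code is never granted.
Reached: violet-pass — 1 of the 4.

1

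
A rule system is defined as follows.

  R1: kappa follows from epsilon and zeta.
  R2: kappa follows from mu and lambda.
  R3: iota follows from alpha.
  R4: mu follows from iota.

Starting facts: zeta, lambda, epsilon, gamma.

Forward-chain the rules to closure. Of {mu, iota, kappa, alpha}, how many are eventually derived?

epsilon and zeta hold, so kappa follows (R1).
mu would need iota (R4), but iota is never established.
iota would need alpha (R3), but alpha is never established.
kappa: reached.
No rule produces alpha, and it is not given.
Reached: kappa — 1 of the 4.

1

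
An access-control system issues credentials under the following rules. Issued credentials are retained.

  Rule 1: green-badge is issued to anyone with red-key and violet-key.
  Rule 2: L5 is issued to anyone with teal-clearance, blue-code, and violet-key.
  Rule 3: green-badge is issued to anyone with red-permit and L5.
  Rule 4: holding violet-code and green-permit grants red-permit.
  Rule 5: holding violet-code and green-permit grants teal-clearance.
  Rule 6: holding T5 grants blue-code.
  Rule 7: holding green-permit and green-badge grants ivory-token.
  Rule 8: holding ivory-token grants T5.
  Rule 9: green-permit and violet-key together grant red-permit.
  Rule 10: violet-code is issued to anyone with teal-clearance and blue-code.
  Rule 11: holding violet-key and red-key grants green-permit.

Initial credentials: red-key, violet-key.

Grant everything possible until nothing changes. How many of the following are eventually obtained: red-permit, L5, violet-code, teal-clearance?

1

Holding violet-key and red-key grants green-permit (Rule 11).
Holding green-permit and violet-key grants red-permit (Rule 9).
red-permit: reached.
L5 would need teal-clearance, blue-code, and violet-key (Rule 2), but teal-clearance is never granted.
violet-code would need teal-clearance and blue-code (Rule 10), but teal-clearance is never granted.
teal-clearance would need violet-code and green-permit (Rule 5), but violet-code is never granted.
Reached: red-permit — 1 of the 4.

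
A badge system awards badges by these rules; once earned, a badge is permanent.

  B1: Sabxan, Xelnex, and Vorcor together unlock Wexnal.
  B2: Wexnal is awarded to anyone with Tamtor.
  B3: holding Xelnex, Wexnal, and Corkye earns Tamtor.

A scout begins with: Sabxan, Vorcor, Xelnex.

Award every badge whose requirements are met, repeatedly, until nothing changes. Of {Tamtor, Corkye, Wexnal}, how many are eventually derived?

1

With Sabxan, Xelnex, and Vorcor, Wexnal is earned (B1).
Tamtor would need Xelnex, Wexnal, and Corkye (B3), but Corkye is never earned.
No rule produces Corkye, and it is not given.
Wexnal: reached.
Reached: Wexnal — 1 of the 3.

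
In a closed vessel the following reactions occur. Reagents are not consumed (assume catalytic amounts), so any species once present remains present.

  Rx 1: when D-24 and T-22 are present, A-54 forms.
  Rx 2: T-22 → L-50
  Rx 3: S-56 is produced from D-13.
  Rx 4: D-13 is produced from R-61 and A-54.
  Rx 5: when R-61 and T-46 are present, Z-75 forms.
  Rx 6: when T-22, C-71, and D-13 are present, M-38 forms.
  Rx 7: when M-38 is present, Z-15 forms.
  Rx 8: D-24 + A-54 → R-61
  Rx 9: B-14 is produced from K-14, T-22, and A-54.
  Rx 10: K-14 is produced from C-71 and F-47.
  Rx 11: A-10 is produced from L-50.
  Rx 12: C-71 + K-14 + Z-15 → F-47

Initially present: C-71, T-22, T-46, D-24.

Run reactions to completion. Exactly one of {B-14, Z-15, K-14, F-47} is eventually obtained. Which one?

Z-15

D-24 and T-22 present → A-54 forms (Rx 1).
D-24 and A-54 present → R-61 forms (Rx 8).
R-61 and A-54 present → D-13 forms (Rx 4).
T-22, C-71, and D-13 present → M-38 forms (Rx 6).
M-38 present → Z-15 forms (Rx 7).
K-14 would need C-71 and F-47 (Rx 10), but F-47 never forms. B-14 would need K-14, T-22, and A-54 (Rx 9), but K-14 never forms. F-47 would need C-71, K-14, and Z-15 (Rx 12), but K-14 never forms.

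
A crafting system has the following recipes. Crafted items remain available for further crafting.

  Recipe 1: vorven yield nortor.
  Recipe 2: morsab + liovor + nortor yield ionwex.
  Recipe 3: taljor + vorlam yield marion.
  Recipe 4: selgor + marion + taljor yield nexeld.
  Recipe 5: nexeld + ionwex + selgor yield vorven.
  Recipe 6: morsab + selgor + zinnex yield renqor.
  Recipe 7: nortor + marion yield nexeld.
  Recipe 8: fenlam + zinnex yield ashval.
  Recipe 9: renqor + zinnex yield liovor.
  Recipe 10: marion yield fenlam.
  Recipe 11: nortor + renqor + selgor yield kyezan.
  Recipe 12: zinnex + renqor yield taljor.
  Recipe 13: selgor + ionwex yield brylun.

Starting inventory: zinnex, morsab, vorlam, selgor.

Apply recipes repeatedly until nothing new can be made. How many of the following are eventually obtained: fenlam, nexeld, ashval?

Using Recipe 6, morsab, selgor, and zinnex make renqor.
Using Recipe 12, zinnex and renqor make taljor.
taljor + vorlam → marion (Recipe 3).
selgor + marion + taljor → nexeld (Recipe 4).
Using Recipe 10, marion makes fenlam.
fenlam + zinnex → ashval (Recipe 8).
fenlam: reached.
nexeld: reached.
ashval: reached.
All 3 are reached.

3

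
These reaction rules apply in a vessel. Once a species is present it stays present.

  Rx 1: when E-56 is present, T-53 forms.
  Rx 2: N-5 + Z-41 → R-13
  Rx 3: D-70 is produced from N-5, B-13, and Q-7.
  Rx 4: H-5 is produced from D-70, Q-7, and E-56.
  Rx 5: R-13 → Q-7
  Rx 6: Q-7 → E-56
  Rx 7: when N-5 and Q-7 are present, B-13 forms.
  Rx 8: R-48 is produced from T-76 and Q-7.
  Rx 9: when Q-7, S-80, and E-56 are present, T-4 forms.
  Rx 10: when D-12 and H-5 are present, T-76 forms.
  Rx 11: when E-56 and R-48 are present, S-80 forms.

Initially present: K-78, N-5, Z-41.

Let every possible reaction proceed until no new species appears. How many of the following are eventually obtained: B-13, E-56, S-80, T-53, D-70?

4

N-5 and Z-41 present → R-13 forms (Rx 2).
R-13 present → Q-7 forms (Rx 5).
N-5 and Q-7 present → B-13 forms (Rx 7).
Q-7 present → E-56 forms (Rx 6).
E-56 present → T-53 forms (Rx 1).
N-5, B-13, and Q-7 present → D-70 forms (Rx 3).
B-13: reached.
E-56: reached.
S-80 would need E-56 and R-48 (Rx 11), but R-48 never forms.
T-53: reached.
D-70: reached.
Reached: B-13, E-56, T-53, and D-70 — 4 of the 5.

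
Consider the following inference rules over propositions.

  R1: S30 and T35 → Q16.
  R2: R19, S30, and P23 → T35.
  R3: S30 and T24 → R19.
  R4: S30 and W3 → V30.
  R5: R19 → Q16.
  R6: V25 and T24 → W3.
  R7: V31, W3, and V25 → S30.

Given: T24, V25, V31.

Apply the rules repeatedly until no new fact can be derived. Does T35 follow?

T35 would need R19, S30, and P23 (R2), but P23 is never established.

No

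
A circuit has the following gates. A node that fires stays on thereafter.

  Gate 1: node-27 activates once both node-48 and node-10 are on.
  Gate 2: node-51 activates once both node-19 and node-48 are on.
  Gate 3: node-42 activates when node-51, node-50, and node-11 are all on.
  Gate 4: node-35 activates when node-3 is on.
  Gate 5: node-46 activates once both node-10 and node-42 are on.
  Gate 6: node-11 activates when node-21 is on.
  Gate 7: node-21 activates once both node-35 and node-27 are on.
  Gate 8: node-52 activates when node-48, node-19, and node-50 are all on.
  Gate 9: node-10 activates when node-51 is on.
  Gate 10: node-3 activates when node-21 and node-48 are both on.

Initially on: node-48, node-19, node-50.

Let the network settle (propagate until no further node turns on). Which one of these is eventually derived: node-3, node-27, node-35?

node-19 and node-48 are on, so node-51 activates (Gate 2).
Gate 9: node-51 on → node-10 on.
node-48 and node-10 are on, so node-27 activates (Gate 1).
node-3 would need node-21 and node-48 (Gate 10), but node-21 never turns on. node-35 would need node-3 (Gate 4), but node-3 never turns on.

node-27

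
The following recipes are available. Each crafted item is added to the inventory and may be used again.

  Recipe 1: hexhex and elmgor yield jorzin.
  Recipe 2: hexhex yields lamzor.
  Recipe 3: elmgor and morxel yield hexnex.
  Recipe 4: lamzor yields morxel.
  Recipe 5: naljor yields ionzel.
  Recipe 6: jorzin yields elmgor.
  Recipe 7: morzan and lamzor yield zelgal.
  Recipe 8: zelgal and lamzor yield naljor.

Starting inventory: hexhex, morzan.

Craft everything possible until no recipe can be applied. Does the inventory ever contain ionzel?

Using Recipe 2, hexhex makes lamzor.
morzan and lamzor → zelgal (Recipe 7).
Using Recipe 8, zelgal and lamzor make naljor.
naljor → ionzel (Recipe 5).

Yes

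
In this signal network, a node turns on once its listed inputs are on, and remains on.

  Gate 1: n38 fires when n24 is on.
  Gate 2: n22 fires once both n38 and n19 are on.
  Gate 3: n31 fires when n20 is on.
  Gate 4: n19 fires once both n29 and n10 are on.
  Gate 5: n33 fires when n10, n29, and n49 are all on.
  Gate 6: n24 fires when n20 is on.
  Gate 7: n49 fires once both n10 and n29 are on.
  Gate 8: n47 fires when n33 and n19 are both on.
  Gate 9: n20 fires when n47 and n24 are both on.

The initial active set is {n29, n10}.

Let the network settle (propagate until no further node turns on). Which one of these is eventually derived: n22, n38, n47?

n47

Gate 4: n29 and n10 on → n19 on.
n10 and n29 are on, so n49 fires (Gate 7).
Gate 5: n10, n29, and n49 on → n33 on.
Gate 8: n33 and n19 on → n47 on.
n38 would need n24 (Gate 1), but n24 never turns on. n22 would need n38 and n19 (Gate 2), but n38 never turns on.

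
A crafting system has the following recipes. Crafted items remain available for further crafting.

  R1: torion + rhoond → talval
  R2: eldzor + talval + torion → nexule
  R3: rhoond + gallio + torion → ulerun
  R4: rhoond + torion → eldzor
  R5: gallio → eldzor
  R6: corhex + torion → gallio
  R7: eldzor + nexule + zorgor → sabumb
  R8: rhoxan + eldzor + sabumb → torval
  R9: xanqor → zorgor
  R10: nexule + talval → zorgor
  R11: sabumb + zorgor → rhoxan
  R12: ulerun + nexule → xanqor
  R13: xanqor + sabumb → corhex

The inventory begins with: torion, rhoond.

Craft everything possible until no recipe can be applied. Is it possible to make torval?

Yes

rhoond + torion → eldzor (R4).
torion + rhoond → talval (R1).
Using R2, eldzor, talval, and torion make nexule.
Using R10, nexule and talval make zorgor.
Using R7, eldzor, nexule, and zorgor make sabumb.
Using R11, sabumb and zorgor make rhoxan.
rhoxan + eldzor + sabumb → torval (R8).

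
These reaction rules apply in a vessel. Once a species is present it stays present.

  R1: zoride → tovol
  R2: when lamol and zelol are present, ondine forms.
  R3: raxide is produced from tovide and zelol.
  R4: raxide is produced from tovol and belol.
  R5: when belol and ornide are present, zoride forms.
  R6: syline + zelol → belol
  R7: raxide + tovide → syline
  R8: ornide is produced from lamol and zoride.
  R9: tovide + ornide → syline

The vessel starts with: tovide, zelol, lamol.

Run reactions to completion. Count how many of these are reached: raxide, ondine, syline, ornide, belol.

lamol and zelol present → ondine forms (R2).
tovide and zelol present → raxide forms (R3).
raxide and tovide present → syline forms (R7).
syline and zelol present → belol forms (R6).
raxide: reached.
ondine: reached.
syline: reached.
ornide would need lamol and zoride (R8), but zoride never forms.
belol: reached.
Reached: raxide, ondine, syline, and belol — 4 of the 5.

4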